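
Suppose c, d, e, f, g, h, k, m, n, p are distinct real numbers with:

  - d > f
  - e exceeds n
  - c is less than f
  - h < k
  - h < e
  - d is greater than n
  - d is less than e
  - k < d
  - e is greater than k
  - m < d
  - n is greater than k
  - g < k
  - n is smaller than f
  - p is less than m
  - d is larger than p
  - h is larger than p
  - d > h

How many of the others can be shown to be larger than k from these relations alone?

4

Directly above k: n, d, e.
One step further: f (4 so far).
No other element is forced above k by the given relations, so the count is 4.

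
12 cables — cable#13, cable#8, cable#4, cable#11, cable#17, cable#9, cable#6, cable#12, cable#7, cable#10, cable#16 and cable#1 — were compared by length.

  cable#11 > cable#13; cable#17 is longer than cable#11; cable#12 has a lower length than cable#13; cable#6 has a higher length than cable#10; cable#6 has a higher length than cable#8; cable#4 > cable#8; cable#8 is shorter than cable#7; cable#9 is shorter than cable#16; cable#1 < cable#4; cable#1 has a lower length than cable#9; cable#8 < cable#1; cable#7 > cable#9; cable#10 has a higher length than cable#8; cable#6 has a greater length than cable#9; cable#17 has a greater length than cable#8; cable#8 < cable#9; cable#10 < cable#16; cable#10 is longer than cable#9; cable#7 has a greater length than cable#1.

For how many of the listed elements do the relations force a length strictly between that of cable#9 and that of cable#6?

The relations place cable#9 below cable#6. An element lies strictly between them when it is forced above cable#9 and also forced below cable#6.
Above cable#9: {cable#10, cable#16, cable#7}. Below cable#6: {cable#8, cable#1, cable#10}.
Intersection: {cable#10} — 1.

1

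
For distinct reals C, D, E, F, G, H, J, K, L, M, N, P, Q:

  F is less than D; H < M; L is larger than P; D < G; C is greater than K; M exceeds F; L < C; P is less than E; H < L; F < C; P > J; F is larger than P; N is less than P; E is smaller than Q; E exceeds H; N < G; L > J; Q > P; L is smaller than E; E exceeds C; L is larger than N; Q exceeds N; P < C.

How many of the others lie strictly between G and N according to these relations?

The relations place N below G. An element lies strictly between them when it is forced above N and also forced below G.
Above N: {P, L, F, C, D, M, E, Q}. Below G: {J, P, F, D}.
Intersection: {P, F, D} — 3.

3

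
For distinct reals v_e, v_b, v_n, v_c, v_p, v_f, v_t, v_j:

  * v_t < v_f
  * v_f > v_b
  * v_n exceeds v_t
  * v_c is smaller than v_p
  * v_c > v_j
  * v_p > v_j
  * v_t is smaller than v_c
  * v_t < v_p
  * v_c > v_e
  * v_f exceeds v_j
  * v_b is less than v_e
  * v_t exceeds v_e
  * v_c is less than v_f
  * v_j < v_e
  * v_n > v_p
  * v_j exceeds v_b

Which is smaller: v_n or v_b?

Chaining the given relations: v_b < v_j < v_e < v_t < v_c < v_p < v_n.
So v_b < v_n; v_b is the smaller of the two.

v_b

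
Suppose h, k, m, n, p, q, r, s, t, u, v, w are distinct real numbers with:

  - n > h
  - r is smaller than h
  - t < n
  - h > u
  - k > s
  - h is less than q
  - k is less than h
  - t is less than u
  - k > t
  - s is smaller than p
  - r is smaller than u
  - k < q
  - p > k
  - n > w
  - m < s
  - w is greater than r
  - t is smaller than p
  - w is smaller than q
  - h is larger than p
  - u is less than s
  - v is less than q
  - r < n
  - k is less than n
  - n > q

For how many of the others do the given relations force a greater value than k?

4

From k the given relations immediately reach p, h, q, n.
Nothing else is reachable above k; 4 in all.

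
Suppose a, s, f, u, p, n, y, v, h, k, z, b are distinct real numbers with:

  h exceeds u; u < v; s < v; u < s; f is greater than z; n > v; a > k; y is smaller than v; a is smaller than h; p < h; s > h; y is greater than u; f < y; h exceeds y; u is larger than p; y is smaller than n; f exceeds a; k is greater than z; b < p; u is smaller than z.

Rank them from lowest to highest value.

Nothing is placed below b, so it is least; from there b < p; p < u; u < z; z < k; k < a; a < f; f < y; y < h; h < s; s < v; v < n, each given directly.

b < p < u < z < k < a < f < y < h < s < v < n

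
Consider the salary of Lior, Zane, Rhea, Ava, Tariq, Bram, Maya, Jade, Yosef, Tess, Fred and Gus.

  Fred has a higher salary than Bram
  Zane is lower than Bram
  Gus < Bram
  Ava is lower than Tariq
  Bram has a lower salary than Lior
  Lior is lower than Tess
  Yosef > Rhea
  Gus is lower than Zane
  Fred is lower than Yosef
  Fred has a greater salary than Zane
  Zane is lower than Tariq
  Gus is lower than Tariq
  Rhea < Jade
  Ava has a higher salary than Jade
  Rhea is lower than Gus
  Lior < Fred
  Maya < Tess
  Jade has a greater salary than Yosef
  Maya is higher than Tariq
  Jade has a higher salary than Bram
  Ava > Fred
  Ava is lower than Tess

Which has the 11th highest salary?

Chaining the given pairs: Rhea < Gus < Zane < Bram < Lior < Fred < Yosef < Jade < Ava < Tariq < Maya < Tess.
Counting 11 from the largest end gives Gus.

Gus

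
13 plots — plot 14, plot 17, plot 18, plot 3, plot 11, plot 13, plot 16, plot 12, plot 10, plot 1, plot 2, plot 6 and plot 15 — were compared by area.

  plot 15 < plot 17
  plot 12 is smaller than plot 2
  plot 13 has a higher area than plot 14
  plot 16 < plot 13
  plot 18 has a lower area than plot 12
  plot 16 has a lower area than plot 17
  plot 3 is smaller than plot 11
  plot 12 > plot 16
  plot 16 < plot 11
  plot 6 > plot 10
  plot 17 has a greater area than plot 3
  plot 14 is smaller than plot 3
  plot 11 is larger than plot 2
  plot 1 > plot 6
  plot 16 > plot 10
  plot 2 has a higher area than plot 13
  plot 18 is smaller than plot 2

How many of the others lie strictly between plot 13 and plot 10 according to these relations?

The relations place plot 10 below plot 13. An element lies strictly between them when it is forced above plot 10 and also forced below plot 13.
Above plot 10: {plot 16, plot 6, plot 12, plot 2, plot 11, plot 17, plot 1}. Below plot 13: {plot 14, plot 16}.
Intersection: {plot 16} — 1.

1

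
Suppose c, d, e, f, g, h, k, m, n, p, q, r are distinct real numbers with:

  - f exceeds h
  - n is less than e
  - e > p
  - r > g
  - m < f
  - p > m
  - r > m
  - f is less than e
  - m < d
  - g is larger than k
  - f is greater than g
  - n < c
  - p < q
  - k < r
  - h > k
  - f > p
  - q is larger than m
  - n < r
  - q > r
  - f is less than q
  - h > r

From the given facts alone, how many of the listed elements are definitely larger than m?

7

The elements the relations force above m are d, r, h, p, f, q, e — no chain reaches any other.
That is 7.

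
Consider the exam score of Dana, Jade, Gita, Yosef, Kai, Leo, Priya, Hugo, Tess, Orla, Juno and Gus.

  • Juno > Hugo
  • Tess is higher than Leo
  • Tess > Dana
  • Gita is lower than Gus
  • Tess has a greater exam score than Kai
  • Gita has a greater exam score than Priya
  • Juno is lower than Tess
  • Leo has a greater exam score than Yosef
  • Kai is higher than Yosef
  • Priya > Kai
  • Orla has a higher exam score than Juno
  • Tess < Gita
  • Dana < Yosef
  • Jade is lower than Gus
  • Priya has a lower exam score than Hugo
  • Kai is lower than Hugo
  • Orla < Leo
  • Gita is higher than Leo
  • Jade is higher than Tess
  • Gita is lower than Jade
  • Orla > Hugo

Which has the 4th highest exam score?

Chaining the given pairs: Dana < Yosef < Kai < Priya < Hugo < Juno < Orla < Leo < Tess < Gita < Jade < Gus.
The 4th largest is Tess.

Tess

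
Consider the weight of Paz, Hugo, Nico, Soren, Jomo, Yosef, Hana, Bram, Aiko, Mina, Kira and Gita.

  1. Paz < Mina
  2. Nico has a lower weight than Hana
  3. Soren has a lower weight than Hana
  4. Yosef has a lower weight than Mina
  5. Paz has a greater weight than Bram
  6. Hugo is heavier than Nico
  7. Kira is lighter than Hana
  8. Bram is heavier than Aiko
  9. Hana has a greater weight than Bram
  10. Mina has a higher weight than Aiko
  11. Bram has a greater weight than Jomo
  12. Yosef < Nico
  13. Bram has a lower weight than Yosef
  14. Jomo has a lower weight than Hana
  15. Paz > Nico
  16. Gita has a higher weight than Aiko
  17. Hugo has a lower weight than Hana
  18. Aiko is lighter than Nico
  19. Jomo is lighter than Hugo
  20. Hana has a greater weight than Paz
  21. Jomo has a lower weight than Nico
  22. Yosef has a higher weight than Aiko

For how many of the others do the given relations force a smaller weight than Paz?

5

From Paz the given relations immediately reach Bram, Nico.
From those, Jomo, Aiko, Yosef — 5 in total.
Nothing else is reachable below Paz; 5 in all.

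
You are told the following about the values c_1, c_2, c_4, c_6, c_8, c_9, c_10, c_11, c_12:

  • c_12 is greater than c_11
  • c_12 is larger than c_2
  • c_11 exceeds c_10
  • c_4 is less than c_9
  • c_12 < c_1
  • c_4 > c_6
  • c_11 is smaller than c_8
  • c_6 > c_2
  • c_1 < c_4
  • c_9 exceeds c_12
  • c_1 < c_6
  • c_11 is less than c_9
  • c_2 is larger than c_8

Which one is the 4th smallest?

The consecutive relations fix a unique order: c_10 < c_11 < c_8 < c_2 < c_12 < c_1 < c_6 < c_4 < c_9.
The 4th smallest is c_2.

c_2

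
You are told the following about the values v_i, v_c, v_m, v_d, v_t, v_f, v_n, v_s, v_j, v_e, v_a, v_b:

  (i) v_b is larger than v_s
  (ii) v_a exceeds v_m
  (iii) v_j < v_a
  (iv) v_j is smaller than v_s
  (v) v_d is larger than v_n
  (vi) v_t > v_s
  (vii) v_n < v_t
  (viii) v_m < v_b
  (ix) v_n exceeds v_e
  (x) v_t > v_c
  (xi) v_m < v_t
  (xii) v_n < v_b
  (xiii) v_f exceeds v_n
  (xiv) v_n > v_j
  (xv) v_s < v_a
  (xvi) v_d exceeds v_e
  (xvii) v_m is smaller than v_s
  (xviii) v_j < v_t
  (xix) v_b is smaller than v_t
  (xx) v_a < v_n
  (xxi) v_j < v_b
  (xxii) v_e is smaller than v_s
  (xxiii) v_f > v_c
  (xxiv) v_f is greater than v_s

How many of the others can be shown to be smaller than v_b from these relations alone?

The elements the relations force below v_b are v_j, v_e, v_m, v_s, v_a, v_n — no chain reaches any other.
That is 6.

6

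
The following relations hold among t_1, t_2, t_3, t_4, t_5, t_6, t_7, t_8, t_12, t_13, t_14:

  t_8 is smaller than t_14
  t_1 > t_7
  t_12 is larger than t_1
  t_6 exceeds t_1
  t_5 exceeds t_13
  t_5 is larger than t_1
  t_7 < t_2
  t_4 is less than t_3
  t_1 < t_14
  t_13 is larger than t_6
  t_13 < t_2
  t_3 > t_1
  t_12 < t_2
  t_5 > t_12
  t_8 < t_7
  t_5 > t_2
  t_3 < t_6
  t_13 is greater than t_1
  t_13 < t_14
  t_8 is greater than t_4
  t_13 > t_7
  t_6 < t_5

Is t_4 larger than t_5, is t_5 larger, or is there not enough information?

t_4 < t_8 and t_8 < t_7 give t_4 < t_7.
Then t_7 < t_1 extends the chain to t_1.
Then t_1 < t_3 extends the chain to t_3.
Then t_3 < t_6 extends the chain to t_6.
With t_6 < t_13: t_4 < t_8 < t_7 < t_1 < t_3 < t_6 < t_13.
With t_13 < t_2: t_4 < t_8 < t_7 < t_1 < t_3 < t_6 < t_13 < t_2.
Then t_2 < t_5 extends the chain to t_5.
So t_5 is larger.

t_5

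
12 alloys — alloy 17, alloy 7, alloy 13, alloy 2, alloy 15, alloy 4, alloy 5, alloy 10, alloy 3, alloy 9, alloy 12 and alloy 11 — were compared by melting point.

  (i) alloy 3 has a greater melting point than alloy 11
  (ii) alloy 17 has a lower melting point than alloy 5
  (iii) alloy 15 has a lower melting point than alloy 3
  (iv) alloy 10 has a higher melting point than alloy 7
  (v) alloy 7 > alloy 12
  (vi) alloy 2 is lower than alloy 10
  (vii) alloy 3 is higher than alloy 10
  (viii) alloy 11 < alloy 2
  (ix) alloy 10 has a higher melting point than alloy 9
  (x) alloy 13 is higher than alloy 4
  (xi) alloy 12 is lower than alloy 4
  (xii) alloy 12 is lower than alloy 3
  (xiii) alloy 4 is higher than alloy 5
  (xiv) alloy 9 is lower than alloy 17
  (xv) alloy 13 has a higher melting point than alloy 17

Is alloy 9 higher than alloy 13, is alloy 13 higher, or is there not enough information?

alloy 13

alloy 9 < alloy 17 and alloy 17 < alloy 5 give alloy 9 < alloy 5.
With alloy 5 < alloy 4: alloy 9 < alloy 17 < alloy 5 < alloy 4.
Then alloy 4 < alloy 13 extends the chain to alloy 13.
So alloy 13 is higher.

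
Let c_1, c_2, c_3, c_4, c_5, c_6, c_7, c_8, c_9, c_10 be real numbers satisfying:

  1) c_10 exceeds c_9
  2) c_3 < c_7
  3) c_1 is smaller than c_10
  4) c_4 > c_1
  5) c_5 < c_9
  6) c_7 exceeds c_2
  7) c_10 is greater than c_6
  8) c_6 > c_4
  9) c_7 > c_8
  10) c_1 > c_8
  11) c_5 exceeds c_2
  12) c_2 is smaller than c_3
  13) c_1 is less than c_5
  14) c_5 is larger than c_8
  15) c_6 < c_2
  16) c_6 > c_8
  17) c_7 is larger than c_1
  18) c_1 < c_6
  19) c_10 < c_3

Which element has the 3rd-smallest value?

Piecing the relations together gives one ordering: c_8 < c_1 < c_4 < c_6 < c_2 < c_5 < c_9 < c_10 < c_3 < c_7.
Counting 3 from the smallest end gives c_4.

c_4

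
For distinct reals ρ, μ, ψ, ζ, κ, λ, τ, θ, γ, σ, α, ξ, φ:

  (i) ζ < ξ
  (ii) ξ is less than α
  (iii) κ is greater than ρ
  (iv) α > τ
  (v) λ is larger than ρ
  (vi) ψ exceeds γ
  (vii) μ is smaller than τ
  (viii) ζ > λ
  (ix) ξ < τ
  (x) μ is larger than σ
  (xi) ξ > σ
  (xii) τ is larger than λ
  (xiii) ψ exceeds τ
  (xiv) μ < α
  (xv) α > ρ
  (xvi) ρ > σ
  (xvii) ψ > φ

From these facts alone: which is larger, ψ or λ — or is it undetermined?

ψ

λ < ζ and ζ < ξ give λ < ξ.
Then ξ < τ extends the chain to τ.
With τ < ψ: λ < ζ < ξ < τ < ψ.
So ψ is larger.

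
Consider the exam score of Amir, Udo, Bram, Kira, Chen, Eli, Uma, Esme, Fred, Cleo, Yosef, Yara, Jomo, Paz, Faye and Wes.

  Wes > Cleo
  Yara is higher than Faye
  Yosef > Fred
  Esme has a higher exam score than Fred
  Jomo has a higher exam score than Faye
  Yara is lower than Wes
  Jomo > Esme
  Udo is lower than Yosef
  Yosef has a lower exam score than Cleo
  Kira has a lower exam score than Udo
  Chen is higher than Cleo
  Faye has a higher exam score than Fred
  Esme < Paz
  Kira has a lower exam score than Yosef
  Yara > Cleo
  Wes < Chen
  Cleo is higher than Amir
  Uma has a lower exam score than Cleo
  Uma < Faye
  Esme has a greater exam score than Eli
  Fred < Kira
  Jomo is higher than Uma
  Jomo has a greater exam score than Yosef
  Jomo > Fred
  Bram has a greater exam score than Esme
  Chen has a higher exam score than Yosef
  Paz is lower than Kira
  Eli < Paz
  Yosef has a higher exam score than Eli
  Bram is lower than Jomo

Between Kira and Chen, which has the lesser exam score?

Kira

Following the relations from Kira: Kira < Udo < Yosef < Cleo < Yara < Wes < Chen.
So Kira < Chen; Kira is the lower of the two.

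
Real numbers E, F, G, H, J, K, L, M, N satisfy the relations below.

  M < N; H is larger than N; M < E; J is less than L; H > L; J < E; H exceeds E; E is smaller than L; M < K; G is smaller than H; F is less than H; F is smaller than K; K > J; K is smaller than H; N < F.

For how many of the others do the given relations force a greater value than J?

4

From J the given relations immediately reach E, L, K.
From those, H — 4 in total.
No other element is forced above J by the given relations, so the count is 4.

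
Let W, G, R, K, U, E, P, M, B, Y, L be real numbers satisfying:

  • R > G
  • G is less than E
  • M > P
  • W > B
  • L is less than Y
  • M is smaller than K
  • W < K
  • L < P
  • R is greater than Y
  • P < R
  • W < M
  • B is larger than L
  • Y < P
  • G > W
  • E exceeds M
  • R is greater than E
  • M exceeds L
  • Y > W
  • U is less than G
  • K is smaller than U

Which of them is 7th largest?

Chaining the given pairs: L < B < W < Y < P < M < K < U < G < E < R.
The 7th largest is P.

P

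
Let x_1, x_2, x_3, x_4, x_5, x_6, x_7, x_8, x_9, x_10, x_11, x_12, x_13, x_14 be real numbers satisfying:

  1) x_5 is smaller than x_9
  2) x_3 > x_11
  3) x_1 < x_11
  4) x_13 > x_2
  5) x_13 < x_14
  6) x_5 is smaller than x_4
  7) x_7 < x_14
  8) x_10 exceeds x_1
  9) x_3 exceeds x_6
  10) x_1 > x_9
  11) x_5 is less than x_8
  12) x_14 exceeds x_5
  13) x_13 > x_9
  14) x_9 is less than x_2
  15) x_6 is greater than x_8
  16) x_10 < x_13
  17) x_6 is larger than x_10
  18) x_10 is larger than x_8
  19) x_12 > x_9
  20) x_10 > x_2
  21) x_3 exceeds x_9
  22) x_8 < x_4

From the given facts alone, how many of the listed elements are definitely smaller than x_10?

Directly below x_10: x_8, x_1, x_2.
One step further: x_5, x_9 (5 so far).
Nothing else is reachable below x_10; 5 in all.

5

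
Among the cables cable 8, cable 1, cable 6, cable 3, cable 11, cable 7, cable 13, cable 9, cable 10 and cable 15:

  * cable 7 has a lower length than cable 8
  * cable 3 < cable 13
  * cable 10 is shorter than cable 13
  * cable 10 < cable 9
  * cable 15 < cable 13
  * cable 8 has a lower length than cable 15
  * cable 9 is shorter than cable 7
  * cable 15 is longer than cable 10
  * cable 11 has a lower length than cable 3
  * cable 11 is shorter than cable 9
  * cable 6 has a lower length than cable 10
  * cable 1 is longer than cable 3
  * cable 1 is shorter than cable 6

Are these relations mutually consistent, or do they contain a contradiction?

consistent

The single ordering cable 11 < cable 3 < cable 1 < cable 6 < cable 10 < cable 9 < cable 7 < cable 8 < cable 15 < cable 13 satisfies every listed relation, so no contradiction arises.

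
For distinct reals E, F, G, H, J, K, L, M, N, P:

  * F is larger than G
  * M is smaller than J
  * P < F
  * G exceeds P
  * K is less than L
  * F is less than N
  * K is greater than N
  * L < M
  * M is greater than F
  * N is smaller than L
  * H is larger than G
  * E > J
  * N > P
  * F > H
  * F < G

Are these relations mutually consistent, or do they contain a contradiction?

We have F < G stated directly, yet also G < H < F by chaining the others — so G < F. Contradiction.

inconsistent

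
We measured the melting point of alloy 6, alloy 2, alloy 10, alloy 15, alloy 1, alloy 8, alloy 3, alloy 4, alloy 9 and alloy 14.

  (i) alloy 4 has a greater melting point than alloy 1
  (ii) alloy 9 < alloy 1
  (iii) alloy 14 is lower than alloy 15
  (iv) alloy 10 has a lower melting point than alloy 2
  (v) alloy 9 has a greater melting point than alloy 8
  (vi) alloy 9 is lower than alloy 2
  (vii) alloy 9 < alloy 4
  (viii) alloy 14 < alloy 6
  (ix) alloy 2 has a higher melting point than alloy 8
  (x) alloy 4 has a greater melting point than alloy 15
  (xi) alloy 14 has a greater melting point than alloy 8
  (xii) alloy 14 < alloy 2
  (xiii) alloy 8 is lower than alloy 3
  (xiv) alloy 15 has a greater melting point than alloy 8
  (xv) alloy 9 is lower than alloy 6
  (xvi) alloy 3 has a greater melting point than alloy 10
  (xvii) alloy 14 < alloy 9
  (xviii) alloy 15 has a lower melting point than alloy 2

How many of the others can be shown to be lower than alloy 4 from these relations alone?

The elements the relations force below alloy 4 are alloy 8, alloy 14, alloy 9, alloy 1, alloy 15 — no chain reaches any other.
That is 5.

5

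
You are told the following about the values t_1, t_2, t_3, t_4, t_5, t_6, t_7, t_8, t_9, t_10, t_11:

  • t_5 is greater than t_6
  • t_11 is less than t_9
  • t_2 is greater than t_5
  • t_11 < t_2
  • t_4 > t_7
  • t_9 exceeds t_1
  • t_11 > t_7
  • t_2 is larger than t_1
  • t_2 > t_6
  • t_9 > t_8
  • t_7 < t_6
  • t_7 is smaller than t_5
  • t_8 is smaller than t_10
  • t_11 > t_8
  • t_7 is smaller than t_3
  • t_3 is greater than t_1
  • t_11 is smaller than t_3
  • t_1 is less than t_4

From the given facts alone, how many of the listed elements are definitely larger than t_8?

5

Directly above t_8: t_11, t_9, t_10.
One step further: t_2, t_3 (5 so far).
Nothing else is reachable above t_8; 5 in all.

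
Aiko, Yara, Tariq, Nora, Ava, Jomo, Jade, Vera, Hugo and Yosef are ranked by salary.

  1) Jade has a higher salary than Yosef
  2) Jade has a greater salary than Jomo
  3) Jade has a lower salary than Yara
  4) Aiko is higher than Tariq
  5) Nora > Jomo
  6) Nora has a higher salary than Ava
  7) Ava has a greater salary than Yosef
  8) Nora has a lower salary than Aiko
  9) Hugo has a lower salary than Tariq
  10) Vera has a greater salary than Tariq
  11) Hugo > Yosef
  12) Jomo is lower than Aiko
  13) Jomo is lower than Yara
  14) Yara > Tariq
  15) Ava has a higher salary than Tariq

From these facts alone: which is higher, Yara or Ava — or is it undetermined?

undetermined

Following every chain through Ava: above Ava we get Nora, Aiko; below Ava we get Yosef, Hugo, Tariq.
Yara is not reached, and no chain runs the other way from Yara to Ava.
So the given relations leave the order of Ava and Yara undetermined.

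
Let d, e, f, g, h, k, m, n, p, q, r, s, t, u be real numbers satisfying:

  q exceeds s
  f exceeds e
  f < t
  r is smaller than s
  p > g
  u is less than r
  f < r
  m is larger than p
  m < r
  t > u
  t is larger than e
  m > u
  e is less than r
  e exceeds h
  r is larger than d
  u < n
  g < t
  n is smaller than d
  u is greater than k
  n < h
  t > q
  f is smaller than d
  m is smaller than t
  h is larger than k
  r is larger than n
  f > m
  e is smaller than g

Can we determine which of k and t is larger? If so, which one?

Following the relations from k: k < u < n < h < e < g < p < m < f < d < r < s < q < t.
So t is larger.

t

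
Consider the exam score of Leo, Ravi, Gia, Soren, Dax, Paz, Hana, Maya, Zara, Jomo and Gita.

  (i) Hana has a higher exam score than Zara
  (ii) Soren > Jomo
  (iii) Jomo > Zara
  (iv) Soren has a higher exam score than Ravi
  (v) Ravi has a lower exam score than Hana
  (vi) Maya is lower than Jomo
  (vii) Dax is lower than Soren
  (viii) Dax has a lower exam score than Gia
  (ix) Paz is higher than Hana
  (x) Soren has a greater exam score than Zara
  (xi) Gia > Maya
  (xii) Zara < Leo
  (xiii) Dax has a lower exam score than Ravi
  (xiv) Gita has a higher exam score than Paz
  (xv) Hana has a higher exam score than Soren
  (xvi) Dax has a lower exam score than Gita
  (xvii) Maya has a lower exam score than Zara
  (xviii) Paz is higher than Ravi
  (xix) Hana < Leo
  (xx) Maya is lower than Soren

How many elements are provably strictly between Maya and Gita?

5

The relations place Maya below Gita. An element lies strictly between them when it is forced above Maya and also forced below Gita.
Above Maya: {Zara, Jomo, Gia, Soren, Hana, Leo, Paz}. Below Gita: {Dax, Ravi, Zara, Jomo, Soren, Hana, Paz}.
Intersection: {Zara, Jomo, Soren, Hana, Paz} — 5.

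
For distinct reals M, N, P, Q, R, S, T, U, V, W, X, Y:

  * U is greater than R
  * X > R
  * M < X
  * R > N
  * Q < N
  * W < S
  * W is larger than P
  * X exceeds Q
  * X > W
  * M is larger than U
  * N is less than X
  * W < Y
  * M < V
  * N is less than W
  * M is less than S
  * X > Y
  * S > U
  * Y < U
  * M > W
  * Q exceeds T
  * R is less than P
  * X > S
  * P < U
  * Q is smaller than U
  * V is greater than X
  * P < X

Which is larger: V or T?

V

T < Q < N < R < P < W < Y < U < M < S < X < V, by transitivity through Q, N, R, P, W, Y, U, M, S, X.
So T < V; V is the larger of the two.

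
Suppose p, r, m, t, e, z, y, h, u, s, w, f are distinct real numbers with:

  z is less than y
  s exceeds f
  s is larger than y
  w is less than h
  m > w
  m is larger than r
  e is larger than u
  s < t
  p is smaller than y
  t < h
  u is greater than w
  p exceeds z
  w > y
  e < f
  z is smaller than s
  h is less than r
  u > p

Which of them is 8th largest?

u

Chaining the given pairs: z < p < y < w < u < e < f < s < t < h < r < m.
The 8th largest is u.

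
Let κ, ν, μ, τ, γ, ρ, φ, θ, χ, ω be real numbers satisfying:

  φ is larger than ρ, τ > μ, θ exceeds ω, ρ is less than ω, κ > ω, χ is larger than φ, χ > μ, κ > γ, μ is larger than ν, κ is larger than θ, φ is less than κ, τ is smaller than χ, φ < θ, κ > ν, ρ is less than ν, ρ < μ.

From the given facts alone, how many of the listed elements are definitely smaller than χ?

5

From χ the given relations immediately reach φ, μ, τ.
From those, ρ, ν — 5 in total.
No other element is forced below χ by the given relations, so the count is 5.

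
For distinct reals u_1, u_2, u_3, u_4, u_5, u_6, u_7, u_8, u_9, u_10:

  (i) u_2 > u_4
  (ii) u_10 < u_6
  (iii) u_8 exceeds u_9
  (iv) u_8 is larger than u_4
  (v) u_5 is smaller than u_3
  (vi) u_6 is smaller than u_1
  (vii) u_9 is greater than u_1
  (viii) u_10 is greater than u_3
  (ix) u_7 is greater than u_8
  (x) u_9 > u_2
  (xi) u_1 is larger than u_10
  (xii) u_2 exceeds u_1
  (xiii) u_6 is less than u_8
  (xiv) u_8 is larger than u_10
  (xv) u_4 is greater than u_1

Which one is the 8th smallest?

Piecing the relations together gives one ordering: u_5 < u_3 < u_10 < u_6 < u_1 < u_4 < u_2 < u_9 < u_8 < u_7.
The 8th smallest is u_9.

u_9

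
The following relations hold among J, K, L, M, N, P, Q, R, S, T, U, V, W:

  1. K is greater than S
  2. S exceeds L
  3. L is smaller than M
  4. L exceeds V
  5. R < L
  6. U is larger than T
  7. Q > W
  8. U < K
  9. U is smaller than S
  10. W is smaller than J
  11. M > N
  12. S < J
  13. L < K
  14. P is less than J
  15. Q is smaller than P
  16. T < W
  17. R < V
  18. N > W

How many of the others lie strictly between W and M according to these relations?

1

Chaining upward from W reaches: Q, P, N, J.
Chaining downward from M reaches: T, R, V, L, N.
Strictly between W and M are those in both lists: N — 1 element.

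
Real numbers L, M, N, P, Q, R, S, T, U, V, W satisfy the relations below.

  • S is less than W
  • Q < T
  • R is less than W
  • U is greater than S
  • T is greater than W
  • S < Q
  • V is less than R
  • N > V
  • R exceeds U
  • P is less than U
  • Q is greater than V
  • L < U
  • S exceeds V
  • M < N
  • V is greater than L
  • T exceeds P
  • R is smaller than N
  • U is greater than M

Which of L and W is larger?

W

Following the relations from L: L < V < S < U < R < W.
So L < W; W is the larger of the two.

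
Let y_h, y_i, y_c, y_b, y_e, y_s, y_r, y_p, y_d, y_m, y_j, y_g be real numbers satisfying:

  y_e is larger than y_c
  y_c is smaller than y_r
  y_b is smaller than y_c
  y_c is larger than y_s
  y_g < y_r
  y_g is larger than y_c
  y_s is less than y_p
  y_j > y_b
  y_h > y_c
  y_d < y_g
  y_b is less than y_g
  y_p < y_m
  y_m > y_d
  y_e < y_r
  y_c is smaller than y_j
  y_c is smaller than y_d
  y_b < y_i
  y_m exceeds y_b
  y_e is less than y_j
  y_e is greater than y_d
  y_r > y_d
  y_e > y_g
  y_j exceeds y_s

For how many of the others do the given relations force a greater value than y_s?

9

The elements the relations force above y_s are y_c, y_h, y_d, y_p, y_g, y_m, y_e, y_j, y_r — no chain reaches any other.
That is 9.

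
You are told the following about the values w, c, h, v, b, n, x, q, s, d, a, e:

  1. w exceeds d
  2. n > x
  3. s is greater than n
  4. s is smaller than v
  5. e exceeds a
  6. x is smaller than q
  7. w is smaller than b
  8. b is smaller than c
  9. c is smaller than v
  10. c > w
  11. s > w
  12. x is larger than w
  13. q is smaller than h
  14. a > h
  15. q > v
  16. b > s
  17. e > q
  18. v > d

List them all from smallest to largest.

The consecutive links are each given: d < w; w < x; x < n; n < s; s < b; b < c; c < v; v < q; q < h; h < a; a < e.

d < w < x < n < s < b < c < v < q < h < a < e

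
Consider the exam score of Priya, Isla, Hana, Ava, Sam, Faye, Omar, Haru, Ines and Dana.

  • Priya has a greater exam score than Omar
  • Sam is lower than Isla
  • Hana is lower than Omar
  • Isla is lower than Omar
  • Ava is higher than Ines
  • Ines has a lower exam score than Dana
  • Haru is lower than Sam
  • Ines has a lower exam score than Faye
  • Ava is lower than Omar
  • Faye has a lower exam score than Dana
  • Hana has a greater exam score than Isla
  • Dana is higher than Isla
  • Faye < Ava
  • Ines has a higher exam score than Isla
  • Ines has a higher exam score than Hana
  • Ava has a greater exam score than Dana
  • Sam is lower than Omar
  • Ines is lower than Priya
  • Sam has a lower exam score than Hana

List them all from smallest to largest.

Haru < Sam < Isla < Hana < Ines < Faye < Dana < Ava < Omar < Priya

Each adjacent pair is fixed by a given relation: Haru < Sam; Sam < Isla; Isla < Hana; Hana < Ines; Ines < Faye; Faye < Dana; Dana < Ava; Ava < Omar; Omar < Priya. Chaining them end to end gives the full order.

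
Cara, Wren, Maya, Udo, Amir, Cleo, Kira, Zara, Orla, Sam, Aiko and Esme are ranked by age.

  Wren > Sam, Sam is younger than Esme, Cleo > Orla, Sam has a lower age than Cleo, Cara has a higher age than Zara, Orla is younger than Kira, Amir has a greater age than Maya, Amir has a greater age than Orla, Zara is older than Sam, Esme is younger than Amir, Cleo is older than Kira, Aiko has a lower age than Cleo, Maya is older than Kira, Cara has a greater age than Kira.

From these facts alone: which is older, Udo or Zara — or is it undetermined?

Following every chain through Zara: above Zara we get Cara; below Zara we get Sam.
Udo is not reached, and no chain runs the other way from Udo to Zara.
So the given relations leave the order of Zara and Udo undetermined.

undetermined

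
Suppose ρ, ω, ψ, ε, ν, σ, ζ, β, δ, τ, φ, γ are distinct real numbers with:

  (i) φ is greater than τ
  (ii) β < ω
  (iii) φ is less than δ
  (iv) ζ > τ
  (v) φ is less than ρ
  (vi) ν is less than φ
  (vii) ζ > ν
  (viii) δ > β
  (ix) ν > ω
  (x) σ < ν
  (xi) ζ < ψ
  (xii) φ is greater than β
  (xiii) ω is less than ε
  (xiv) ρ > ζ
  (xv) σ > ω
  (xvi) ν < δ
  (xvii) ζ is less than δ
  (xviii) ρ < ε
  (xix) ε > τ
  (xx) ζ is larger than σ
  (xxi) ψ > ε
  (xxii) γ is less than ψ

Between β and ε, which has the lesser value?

β

β < ω and ω < σ give β < σ.
With σ < ζ: β < ω < σ < ζ.
Then ζ < ρ extends the chain to ρ.
Then ρ < ε extends the chain to ε.
So β < ε; β is the smaller of the two.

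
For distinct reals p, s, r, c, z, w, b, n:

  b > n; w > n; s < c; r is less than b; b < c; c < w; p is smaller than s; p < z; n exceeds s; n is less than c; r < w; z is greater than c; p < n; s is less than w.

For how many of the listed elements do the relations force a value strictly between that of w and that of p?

The relations place p below w. An element lies strictly between them when it is forced above p and also forced below w.
Above p: {s, n, b, c, z}. Below w: {r, s, n, b, c}.
Intersection: {s, n, b, c} — 4.

4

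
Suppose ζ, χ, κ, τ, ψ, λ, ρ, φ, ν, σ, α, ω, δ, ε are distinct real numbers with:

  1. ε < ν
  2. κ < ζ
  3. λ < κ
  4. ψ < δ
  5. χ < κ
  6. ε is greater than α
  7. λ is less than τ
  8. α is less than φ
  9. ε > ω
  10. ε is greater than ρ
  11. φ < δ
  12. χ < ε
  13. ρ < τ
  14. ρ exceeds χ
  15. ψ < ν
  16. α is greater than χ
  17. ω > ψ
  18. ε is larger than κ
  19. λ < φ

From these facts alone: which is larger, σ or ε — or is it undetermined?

Following every chain through σ: nothing is chained to σ.
ε is not reached, and no chain runs the other way from ε to σ.
So the given relations leave the order of σ and ε undetermined.

undetermined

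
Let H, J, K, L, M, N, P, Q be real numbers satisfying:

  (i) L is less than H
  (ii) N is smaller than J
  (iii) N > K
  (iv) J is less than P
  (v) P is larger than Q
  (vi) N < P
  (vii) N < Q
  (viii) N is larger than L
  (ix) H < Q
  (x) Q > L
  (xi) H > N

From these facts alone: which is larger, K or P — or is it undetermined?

The relevant relations are K < N; N < H; H < Q; Q < P.
Chaining these gives K < N < H < Q < P.
So P is larger.

P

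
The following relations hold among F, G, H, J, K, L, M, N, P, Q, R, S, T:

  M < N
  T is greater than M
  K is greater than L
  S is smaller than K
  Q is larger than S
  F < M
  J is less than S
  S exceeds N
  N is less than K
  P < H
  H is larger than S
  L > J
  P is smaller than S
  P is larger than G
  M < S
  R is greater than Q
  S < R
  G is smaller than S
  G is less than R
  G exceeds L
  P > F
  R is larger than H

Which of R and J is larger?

J < L < G < P < S < Q < R, by transitivity through L, G, P, S, Q.
So J < R; R is the larger of the two.

R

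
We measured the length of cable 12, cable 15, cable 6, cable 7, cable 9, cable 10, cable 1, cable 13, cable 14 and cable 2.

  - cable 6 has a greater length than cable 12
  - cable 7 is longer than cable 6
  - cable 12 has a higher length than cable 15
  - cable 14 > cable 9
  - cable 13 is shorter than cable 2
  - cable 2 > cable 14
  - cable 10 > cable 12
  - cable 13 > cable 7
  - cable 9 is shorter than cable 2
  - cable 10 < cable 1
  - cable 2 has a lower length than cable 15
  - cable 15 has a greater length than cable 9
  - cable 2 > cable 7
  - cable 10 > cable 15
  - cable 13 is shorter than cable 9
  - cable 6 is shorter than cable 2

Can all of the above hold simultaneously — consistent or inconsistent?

We have cable 12 < cable 6 stated directly, yet also cable 6 < cable 7 < cable 13 < cable 9 < cable 14 < cable 2 < cable 15 < cable 12 by chaining the others — so cable 6 < cable 12. Contradiction.

inconsistent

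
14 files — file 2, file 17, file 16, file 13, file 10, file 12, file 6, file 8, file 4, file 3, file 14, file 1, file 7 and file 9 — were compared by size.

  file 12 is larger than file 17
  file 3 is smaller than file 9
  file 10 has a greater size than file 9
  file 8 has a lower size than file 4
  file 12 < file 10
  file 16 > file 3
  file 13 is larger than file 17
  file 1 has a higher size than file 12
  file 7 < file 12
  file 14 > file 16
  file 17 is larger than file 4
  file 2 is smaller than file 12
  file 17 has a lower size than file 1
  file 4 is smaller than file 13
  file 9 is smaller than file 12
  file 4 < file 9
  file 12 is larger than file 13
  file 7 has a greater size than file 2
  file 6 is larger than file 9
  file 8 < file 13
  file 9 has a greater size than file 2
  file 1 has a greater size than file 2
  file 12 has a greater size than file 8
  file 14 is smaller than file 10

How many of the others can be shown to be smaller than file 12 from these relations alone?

8

The elements the relations force below file 12 are file 8, file 2, file 3, file 4, file 17, file 9, file 13, file 7 — no chain reaches any other.
That is 8.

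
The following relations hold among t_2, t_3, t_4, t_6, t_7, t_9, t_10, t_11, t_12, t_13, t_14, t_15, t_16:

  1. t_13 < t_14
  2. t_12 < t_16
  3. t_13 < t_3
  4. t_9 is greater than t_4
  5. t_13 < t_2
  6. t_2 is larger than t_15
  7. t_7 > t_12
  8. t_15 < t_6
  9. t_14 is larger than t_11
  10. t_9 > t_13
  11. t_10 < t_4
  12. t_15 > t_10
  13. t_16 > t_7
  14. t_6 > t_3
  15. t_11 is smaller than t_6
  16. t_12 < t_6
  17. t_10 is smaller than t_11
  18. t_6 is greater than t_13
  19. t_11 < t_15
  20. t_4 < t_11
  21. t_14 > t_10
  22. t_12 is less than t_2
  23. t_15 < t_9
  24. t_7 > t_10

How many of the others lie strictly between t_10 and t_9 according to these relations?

3

Chaining upward from t_10 reaches: t_4, t_11, t_15, t_6, t_7, t_2, t_14, t_16.
Chaining downward from t_9 reaches: t_4, t_13, t_11, t_15.
Strictly between t_10 and t_9 are those in both lists: t_4, t_11, t_15 — 3 elements.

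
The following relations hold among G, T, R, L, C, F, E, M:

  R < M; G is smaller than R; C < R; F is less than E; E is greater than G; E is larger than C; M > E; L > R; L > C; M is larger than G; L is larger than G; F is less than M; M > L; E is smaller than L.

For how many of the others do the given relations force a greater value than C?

4

From C the given relations immediately reach E, R, L.
From those, M — 4 in total.
Nothing else is reachable above C; 4 in all.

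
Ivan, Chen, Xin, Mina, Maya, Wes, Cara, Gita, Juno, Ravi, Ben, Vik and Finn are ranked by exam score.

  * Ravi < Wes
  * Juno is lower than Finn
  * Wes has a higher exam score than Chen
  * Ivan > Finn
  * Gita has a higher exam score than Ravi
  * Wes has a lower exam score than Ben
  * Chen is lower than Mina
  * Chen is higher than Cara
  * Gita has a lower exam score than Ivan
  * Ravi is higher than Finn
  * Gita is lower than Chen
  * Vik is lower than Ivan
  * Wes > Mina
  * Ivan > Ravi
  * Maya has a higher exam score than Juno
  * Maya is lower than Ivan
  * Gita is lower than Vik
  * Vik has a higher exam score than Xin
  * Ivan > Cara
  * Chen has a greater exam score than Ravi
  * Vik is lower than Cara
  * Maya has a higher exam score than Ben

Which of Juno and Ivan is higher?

Following the relations from Juno: Juno < Finn < Ravi < Gita < Vik < Cara < Chen < Mina < Wes < Ben < Maya < Ivan.
So Juno < Ivan; Ivan is the higher of the two.

Ivan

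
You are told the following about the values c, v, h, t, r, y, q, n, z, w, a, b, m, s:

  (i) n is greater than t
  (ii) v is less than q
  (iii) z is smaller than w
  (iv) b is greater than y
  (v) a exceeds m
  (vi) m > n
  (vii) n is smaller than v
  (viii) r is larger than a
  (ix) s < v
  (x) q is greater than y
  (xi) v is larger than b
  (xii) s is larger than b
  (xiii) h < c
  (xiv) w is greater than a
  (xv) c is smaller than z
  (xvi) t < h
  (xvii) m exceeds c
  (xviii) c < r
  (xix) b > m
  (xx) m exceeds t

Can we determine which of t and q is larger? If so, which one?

q

t < h and h < c give t < c.
With c < m: t < h < c < m.
Then m < b extends the chain to b.
Then b < s extends the chain to s.
Then s < v extends the chain to v.
With v < q: t < h < c < m < b < s < v < q.
So q is larger.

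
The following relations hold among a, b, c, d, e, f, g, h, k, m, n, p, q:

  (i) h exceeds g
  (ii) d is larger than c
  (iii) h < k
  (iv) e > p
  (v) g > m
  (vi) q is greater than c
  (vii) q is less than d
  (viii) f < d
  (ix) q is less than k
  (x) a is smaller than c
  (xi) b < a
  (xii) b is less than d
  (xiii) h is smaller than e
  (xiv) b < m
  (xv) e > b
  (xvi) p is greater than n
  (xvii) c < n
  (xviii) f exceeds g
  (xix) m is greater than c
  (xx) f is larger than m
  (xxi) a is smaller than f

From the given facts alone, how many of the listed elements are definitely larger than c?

Directly above c: n, m, q, d.
One step further: g, p, f, k (8 so far).
One step further: h, e (10 so far).
Nothing else is reachable above c; 10 in all.

10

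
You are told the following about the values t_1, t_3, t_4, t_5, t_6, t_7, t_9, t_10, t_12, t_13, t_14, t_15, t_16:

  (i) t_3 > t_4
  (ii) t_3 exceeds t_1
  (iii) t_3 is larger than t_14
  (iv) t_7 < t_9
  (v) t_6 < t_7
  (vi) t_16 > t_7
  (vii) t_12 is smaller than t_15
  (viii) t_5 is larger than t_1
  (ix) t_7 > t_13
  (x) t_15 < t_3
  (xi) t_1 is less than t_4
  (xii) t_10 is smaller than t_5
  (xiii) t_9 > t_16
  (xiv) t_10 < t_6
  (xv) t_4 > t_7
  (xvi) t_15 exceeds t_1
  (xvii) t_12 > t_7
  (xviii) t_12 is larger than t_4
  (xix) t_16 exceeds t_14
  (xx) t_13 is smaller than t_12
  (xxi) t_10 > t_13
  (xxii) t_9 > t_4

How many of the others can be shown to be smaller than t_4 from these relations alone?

From t_4 the given relations immediately reach t_1, t_7.
From those, t_13, t_6 — 4 in total.
From those, t_10 — 5 in total.
Nothing else is reachable below t_4; 5 in all.

5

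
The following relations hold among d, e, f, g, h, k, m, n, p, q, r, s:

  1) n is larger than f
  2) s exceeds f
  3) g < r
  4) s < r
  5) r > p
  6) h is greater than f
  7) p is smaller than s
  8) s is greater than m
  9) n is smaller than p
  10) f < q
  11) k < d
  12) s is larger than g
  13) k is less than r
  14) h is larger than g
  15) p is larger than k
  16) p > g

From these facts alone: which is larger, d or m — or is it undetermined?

Following every chain through m: above m we get s, r.
d is not reached, and no chain runs the other way from d to m.
So the given relations leave the order of m and d undetermined.

undetermined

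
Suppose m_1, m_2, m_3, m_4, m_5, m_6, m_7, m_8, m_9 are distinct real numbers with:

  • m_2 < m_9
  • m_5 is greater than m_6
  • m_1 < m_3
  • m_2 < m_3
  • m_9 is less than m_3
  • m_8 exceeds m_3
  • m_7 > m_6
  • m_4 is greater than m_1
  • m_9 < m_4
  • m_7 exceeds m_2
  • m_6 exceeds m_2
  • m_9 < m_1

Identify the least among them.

m_6 is not least since m_2 < m_6; m_7 is not least since m_6 < m_7; m_5 is not least since m_6 < m_5; m_9 is not least since m_2 < m_9; m_1 is not least since m_9 < m_1; m_3 is not least since m_9 < m_3; m_4 is not least since m_1 < m_4; m_8 is not least since m_3 < m_8.
Only m_2 has nothing below it, so m_2 is the least.

m_2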